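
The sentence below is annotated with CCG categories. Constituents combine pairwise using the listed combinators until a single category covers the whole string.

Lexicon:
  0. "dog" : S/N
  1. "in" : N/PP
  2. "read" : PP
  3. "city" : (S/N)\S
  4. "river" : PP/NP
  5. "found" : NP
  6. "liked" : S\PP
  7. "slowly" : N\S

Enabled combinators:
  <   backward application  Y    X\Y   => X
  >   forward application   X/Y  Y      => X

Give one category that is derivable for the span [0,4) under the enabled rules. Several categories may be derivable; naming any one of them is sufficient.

[0,8] S   >
  [0,4] S/N   <
    [0,3] S   >
      [0,1] "dog" : S/N
      [1,3] N   >
        [1,2] "in" : N/PP
        [2,3] "read" : PP
    [3,4] "city" : (S/N)\S
  [4,8] N   <
    [4,7] S   <
      [4,6] PP   >
        [4,5] "river" : PP/NP
        [5,6] "found" : NP
      [6,7] "liked" : S\PP
    [7,8] "slowly" : N\S

S/N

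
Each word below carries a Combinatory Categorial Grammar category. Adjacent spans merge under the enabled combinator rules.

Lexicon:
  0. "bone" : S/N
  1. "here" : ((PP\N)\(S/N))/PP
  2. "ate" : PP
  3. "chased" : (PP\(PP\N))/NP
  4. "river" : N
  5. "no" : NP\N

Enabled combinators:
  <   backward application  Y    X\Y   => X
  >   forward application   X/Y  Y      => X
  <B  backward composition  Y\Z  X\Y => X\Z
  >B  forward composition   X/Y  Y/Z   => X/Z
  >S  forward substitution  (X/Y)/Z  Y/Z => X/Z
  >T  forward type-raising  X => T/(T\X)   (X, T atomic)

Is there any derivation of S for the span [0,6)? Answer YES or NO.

S/N ((PP\N)\(S/N))/PP PP (PP\(PP\N))/NP N NP\N
CKY chart[0,6] = {N/(N\PP), NP/(NP\PP), PP, PP/(PP\PP), S/(S\PP)}; S ∉ chart

NO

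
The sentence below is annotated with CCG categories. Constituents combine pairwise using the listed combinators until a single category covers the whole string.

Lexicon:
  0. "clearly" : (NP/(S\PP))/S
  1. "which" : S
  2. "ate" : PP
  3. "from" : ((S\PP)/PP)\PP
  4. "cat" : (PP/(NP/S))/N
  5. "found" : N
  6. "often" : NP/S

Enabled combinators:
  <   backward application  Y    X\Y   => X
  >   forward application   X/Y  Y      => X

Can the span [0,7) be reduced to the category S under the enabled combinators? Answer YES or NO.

(NP/(S\PP))/S S PP ((S\PP)/PP)\PP (PP/(NP/S))/N N NP/S
CKY chart[0,7] = {NP}; S ∉ chart

NO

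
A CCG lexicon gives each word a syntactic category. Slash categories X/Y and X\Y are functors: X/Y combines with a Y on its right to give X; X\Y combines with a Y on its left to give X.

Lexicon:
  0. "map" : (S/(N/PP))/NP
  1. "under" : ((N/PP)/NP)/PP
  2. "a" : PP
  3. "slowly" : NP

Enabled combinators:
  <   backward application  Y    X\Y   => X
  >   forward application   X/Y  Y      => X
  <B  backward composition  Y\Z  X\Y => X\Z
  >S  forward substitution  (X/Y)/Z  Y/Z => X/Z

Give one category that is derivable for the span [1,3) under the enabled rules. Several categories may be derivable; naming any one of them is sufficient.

[0,4] S   >
  [0,3] S/NP   >S
    [0,1] "map" : (S/(N/PP))/NP
    [1,3] (N/PP)/NP   >
      [1,2] "under" : ((N/PP)/NP)/PP
      [2,3] "a" : PP
  [3,4] "slowly" : NP

(N/PP)/NP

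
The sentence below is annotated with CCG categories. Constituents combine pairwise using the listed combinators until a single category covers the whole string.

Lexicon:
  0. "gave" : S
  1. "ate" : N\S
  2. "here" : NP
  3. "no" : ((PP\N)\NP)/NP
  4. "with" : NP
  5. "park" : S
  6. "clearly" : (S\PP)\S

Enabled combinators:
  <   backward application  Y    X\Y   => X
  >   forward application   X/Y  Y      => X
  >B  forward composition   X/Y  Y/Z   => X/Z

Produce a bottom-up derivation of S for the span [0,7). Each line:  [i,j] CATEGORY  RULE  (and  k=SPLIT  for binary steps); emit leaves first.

[0,7] S   <
  [0,5] PP   <
    [0,2] N   <
      [0,1] "gave" : S
      [1,2] "ate" : N\S
    [2,5] PP\N   <
      [2,3] "here" : NP
      [3,5] (PP\N)\NP   >
        [3,4] "no" : ((PP\N)\NP)/NP
        [4,5] "with" : NP
  [5,7] S\PP   <
    [5,6] "park" : S
    [6,7] "clearly" : (S\PP)\S

[0,1] S  lex  "gave"
[1,2] N\S  lex  "ate"
[0,2] N  <  k=1
[2,3] NP  lex  "here"
[3,4] ((PP\N)\NP)/NP  lex  "no"
[4,5] NP  lex  "with"
[3,5] (PP\N)\NP  >  k=4
[2,5] PP\N  <  k=3
[0,5] PP  <  k=2
[5,6] S  lex  "park"
[6,7] (S\PP)\S  lex  "clearly"
[5,7] S\PP  <  k=6
[0,7] S  <  k=5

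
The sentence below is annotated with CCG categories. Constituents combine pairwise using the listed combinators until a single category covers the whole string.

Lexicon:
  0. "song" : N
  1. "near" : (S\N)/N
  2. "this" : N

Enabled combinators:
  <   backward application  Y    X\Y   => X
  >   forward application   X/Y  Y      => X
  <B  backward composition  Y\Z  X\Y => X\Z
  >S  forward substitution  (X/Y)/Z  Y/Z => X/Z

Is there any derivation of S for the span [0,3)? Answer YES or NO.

[0,3] S   <
  [0,1] "song" : N
  [1,3] S\N   >
    [1,2] "near" : (S\N)/N
    [2,3] "this" : N

YES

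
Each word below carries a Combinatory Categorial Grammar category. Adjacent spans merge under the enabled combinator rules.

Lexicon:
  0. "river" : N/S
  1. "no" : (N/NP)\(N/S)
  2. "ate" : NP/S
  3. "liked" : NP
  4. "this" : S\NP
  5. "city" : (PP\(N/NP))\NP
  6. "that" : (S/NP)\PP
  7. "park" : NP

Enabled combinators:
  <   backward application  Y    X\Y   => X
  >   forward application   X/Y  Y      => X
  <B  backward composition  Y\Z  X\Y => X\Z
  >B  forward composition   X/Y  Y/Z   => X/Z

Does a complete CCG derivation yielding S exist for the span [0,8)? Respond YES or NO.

YES

[0,8] S   >
  [0,7] S/NP   <
    [0,6] PP   <
      [0,2] N/NP   <
        [0,1] "river" : N/S
        [1,2] "no" : (N/NP)\(N/S)
      [2,6] PP\(N/NP)   <
        [2,5] NP   >
          [2,3] "ate" : NP/S
          [3,5] S   <
            [3,4] "liked" : NP
            [4,5] "this" : S\NP
        [5,6] "city" : (PP\(N/NP))\NP
    [6,7] "that" : (S/NP)\PP
  [7,8] "park" : NP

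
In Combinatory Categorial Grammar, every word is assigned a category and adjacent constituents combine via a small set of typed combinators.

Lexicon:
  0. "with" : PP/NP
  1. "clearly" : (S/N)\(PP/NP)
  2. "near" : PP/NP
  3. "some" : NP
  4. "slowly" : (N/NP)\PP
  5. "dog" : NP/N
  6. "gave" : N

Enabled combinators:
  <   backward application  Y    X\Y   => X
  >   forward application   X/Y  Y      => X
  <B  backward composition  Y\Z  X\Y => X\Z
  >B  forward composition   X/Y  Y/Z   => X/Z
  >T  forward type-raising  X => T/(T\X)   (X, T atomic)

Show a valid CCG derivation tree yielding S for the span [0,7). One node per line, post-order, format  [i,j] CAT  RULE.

[0,7] S   >
  [0,5] S/NP   >B
    [0,2] S/N   <
      [0,1] "with" : PP/NP
      [1,2] "clearly" : (S/N)\(PP/NP)
    [2,5] N/NP   <
      [2,4] PP   >
        [2,3] "near" : PP/NP
        [3,4] "some" : NP
      [4,5] "slowly" : (N/NP)\PP
  [5,7] NP   >
    [5,6] "dog" : NP/N
    [6,7] "gave" : N

[0,1] PP/NP  lex  "with"
[1,2] (S/N)\(PP/NP)  lex  "clearly"
[0,2] S/N  <  k=1
[2,3] PP/NP  lex  "near"
[3,4] NP  lex  "some"
[2,4] PP  >  k=3
[4,5] (N/NP)\PP  lex  "slowly"
[2,5] N/NP  <  k=4
[0,5] S/NP  >B  k=2
[5,6] NP/N  lex  "dog"
[6,7] N  lex  "gave"
[5,7] NP  >  k=6
[0,7] S  >  k=5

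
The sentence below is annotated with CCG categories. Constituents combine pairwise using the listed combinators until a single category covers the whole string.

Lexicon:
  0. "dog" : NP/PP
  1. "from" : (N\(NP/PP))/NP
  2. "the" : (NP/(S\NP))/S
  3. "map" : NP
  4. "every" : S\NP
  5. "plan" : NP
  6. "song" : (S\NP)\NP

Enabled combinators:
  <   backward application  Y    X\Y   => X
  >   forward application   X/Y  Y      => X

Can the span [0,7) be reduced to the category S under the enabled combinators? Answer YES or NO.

NO

NP/PP (N\(NP/PP))/NP (NP/(S\NP))/S NP S\NP NP (S\NP)\NP
CKY chart[0,7] = {N}; S ∉ chart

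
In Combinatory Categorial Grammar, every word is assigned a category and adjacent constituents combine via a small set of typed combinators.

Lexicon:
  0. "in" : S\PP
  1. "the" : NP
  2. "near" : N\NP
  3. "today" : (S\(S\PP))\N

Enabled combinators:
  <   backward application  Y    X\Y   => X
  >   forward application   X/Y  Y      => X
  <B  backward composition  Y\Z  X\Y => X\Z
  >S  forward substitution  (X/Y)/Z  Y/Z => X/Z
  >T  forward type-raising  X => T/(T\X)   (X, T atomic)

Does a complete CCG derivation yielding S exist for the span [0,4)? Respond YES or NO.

YES

[0,4] S   <
  [0,1] "in" : S\PP
  [1,4] S\(S\PP)   <
    [1,3] N   <
      [1,2] "the" : NP
      [2,3] "near" : N\NP
    [3,4] "today" : (S\(S\PP))\N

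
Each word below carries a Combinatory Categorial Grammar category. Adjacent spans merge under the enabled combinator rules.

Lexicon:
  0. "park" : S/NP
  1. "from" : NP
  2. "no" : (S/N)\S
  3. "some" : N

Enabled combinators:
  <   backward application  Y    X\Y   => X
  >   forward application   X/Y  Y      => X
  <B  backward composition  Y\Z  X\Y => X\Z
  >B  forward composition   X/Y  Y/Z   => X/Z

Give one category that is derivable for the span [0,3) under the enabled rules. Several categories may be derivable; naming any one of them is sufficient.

S/N

[0,4] S   >
  [0,3] S/N   <
    [0,2] S   >
      [0,1] "park" : S/NP
      [1,2] "from" : NP
    [2,3] "no" : (S/N)\S
  [3,4] "some" : N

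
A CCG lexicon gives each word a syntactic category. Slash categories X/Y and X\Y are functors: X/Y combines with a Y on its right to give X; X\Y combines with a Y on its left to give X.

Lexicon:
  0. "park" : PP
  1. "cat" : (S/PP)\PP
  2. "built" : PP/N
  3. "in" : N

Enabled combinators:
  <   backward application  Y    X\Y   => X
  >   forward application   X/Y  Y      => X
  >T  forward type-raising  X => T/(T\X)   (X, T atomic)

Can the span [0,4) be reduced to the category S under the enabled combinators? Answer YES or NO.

[0,4] S   >
  [0,2] S/PP   <
    [0,1] "park" : PP
    [1,2] "cat" : (S/PP)\PP
  [2,4] PP   >
    [2,3] "built" : PP/N
    [3,4] "in" : N

YES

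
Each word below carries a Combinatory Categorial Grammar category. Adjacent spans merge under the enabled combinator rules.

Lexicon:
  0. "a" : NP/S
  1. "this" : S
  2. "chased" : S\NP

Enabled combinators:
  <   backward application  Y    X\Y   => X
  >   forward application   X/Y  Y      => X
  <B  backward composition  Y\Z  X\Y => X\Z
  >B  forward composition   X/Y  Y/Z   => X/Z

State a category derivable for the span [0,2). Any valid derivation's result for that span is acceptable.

[0,3] S   <
  [0,2] NP   >
    [0,1] "a" : NP/S
    [1,2] "this" : S
  [2,3] "chased" : S\NP

NP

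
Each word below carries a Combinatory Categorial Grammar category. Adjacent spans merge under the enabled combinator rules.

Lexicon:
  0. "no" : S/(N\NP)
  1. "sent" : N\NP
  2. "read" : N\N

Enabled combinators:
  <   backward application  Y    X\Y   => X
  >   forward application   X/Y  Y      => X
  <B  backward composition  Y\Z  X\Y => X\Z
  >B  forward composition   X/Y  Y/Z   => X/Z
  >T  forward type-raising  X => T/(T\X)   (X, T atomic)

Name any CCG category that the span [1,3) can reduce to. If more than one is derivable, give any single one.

N\NP

[0,3] S   >
  [0,1] "no" : S/(N\NP)
  [1,3] N\NP   <B
    [1,2] "sent" : N\NP
    [2,3] "read" : N\N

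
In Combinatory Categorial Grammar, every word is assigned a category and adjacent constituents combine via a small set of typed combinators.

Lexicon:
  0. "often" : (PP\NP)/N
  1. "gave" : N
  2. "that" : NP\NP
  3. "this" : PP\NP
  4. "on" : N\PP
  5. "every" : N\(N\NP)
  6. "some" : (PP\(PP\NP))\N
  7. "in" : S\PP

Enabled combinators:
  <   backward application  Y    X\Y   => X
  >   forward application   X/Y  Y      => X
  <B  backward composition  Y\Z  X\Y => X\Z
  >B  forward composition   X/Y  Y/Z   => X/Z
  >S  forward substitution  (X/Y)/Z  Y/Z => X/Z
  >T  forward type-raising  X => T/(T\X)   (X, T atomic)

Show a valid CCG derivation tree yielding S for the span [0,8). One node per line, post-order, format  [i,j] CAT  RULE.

[0,1] (PP\NP)/N  lex  "often"
[1,2] N  lex  "gave"
[0,2] PP\NP  >  k=1
[2,3] NP\NP  lex  "that"
[3,4] PP\NP  lex  "this"
[2,4] PP\NP  <B  k=3
[4,5] N\PP  lex  "on"
[2,5] N\NP  <B  k=4
[5,6] N\(N\NP)  lex  "every"
[2,6] N  <  k=5
[6,7] (PP\(PP\NP))\N  lex  "some"
[2,7] PP\(PP\NP)  <  k=6
[0,7] PP  <  k=2
[7,8] S\PP  lex  "in"
[0,8] S  <  k=7

[0,8] S   <
  [0,7] PP   <
    [0,2] PP\NP   >
      [0,1] "often" : (PP\NP)/N
      [1,2] "gave" : N
    [2,7] PP\(PP\NP)   <
      [2,6] N   <
        [2,5] N\NP   <B
          [2,4] PP\NP   <B
            [2,3] "that" : NP\NP
            [3,4] "this" : PP\NP
          [4,5] "on" : N\PP
        [5,6] "every" : N\(N\NP)
      [6,7] "some" : (PP\(PP\NP))\N
  [7,8] "in" : S\PP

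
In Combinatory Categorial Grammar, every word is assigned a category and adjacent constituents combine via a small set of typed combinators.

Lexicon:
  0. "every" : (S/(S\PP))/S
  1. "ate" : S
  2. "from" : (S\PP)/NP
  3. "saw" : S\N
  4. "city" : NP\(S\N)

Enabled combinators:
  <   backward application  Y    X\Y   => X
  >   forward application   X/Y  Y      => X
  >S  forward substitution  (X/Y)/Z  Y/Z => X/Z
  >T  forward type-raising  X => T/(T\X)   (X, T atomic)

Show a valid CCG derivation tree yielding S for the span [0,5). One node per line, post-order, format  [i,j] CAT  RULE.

[0,1] (S/(S\PP))/S  lex  "every"
[1,2] S  lex  "ate"
[0,2] S/(S\PP)  >  k=1
[2,3] (S\PP)/NP  lex  "from"
[3,4] S\N  lex  "saw"
[4,5] NP\(S\N)  lex  "city"
[3,5] NP  <  k=4
[2,5] S\PP  >  k=3
[0,5] S  >  k=2

[0,5] S   >
  [0,2] S/(S\PP)   >
    [0,1] "every" : (S/(S\PP))/S
    [1,2] "ate" : S
  [2,5] S\PP   >
    [2,3] "from" : (S\PP)/NP
    [3,5] NP   <
      [3,4] "saw" : S\N
      [4,5] "city" : NP\(S\N)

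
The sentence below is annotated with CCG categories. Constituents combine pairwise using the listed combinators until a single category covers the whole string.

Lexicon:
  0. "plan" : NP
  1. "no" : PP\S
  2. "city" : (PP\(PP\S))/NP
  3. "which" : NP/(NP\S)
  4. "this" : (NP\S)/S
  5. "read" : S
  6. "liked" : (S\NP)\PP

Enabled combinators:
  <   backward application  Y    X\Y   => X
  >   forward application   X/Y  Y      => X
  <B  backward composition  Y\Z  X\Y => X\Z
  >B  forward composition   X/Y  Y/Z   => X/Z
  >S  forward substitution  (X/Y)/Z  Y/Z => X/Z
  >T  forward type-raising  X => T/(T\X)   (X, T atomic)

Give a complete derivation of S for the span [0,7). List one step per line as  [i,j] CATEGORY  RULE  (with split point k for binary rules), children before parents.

[0,1] NP  lex  "plan"
[1,2] PP\S  lex  "no"
[2,3] (PP\(PP\S))/NP  lex  "city"
[3,4] NP/(NP\S)  lex  "which"
[4,5] (NP\S)/S  lex  "this"
[5,6] S  lex  "read"
[4,6] NP\S  >  k=5
[3,6] NP  >  k=4
[2,6] PP\(PP\S)  >  k=3
[1,6] PP  <  k=2
[6,7] (S\NP)\PP  lex  "liked"
[1,7] S\NP  <  k=6
[0,7] S  <  k=1

[0,7] S   <
  [0,1] "plan" : NP
  [1,7] S\NP   <
    [1,6] PP   <
      [1,2] "no" : PP\S
      [2,6] PP\(PP\S)   >
        [2,3] "city" : (PP\(PP\S))/NP
        [3,6] NP   >
          [3,4] "which" : NP/(NP\S)
          [4,6] NP\S   >
            [4,5] "this" : (NP\S)/S
            [5,6] "read" : S
    [6,7] "liked" : (S\NP)\PP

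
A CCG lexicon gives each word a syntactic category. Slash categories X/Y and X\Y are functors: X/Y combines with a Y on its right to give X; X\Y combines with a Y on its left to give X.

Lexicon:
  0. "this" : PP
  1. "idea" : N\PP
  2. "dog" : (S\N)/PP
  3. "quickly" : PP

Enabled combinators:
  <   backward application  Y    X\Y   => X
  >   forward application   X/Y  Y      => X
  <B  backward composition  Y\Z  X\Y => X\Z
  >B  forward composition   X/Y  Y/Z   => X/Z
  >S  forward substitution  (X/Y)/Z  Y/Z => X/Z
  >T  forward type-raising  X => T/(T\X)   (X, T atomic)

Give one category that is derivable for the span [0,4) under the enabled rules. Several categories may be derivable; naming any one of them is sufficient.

[0,4] S   >
  [0,1] S/(S\PP)   >T
    [0,1] "this" : PP
  [1,4] S\PP   <B
    [1,2] "idea" : N\PP
    [2,4] S\N   >
      [2,3] "dog" : (S\N)/PP
      [3,4] "quickly" : PP

S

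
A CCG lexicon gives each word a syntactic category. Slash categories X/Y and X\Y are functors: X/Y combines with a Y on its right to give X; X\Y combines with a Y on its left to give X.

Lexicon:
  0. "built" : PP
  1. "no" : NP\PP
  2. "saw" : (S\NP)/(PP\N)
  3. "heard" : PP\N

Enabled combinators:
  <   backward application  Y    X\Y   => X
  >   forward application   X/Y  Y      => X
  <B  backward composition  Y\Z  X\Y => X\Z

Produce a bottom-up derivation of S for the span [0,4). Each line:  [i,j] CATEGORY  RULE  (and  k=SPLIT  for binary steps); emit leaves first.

[0,4] S   <
  [0,2] NP   <
    [0,1] "built" : PP
    [1,2] "no" : NP\PP
  [2,4] S\NP   >
    [2,3] "saw" : (S\NP)/(PP\N)
    [3,4] "heard" : PP\N

[0,1] PP  lex  "built"
[1,2] NP\PP  lex  "no"
[0,2] NP  <  k=1
[2,3] (S\NP)/(PP\N)  lex  "saw"
[3,4] PP\N  lex  "heard"
[2,4] S\NP  >  k=3
[0,4] S  <  k=2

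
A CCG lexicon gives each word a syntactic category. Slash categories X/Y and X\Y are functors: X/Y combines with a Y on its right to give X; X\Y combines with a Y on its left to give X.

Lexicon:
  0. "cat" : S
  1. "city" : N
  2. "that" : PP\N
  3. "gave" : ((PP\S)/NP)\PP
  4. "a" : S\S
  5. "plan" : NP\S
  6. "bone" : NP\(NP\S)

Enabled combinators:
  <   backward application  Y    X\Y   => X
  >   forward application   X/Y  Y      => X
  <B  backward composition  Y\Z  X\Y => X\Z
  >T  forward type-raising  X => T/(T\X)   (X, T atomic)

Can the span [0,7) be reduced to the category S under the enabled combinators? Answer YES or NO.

NO

S N PP\N ((PP\S)/NP)\PP S\S NP\S NP\(NP\S)
CKY chart[0,7] = {N/(N\PP), NP/(NP\PP), PP, PP/(PP\PP), S/(S\PP)}; S ∉ chart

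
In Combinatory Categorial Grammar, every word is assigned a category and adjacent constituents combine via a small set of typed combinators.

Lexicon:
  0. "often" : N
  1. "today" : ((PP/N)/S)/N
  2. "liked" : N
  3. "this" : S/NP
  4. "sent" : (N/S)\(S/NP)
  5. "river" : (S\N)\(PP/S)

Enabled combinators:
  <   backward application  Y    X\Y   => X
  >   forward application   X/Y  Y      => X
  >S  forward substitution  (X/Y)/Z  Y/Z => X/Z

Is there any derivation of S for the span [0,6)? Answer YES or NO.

[0,6] S   <
  [0,1] "often" : N
  [1,6] S\N   <
    [1,5] PP/S   >S
      [1,3] (PP/N)/S   >
        [1,2] "today" : ((PP/N)/S)/N
        [2,3] "liked" : N
      [3,5] N/S   <
        [3,4] "this" : S/NP
        [4,5] "sent" : (N/S)\(S/NP)
    [5,6] "river" : (S\N)\(PP/S)

YES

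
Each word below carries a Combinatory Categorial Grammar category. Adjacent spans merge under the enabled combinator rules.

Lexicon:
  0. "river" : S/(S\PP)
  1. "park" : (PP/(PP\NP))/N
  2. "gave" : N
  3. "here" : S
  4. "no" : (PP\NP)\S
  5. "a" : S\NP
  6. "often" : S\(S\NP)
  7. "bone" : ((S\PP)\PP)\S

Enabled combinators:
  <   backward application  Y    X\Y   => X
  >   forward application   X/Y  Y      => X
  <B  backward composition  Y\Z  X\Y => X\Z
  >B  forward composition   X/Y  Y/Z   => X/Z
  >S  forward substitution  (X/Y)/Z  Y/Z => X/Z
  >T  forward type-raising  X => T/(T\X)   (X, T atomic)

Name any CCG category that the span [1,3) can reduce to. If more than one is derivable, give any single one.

PP/(PP\NP)

[0,8] S   >
  [0,1] "river" : S/(S\PP)
  [1,8] S\PP   <
    [1,5] PP   >
      [1,3] PP/(PP\NP)   >
        [1,2] "park" : (PP/(PP\NP))/N
        [2,3] "gave" : N
      [3,5] PP\NP   <
        [3,4] "here" : S
        [4,5] "no" : (PP\NP)\S
    [5,8] (S\PP)\PP   <
      [5,7] S   <
        [5,6] "a" : S\NP
        [6,7] "often" : S\(S\NP)
      [7,8] "bone" : ((S\PP)\PP)\S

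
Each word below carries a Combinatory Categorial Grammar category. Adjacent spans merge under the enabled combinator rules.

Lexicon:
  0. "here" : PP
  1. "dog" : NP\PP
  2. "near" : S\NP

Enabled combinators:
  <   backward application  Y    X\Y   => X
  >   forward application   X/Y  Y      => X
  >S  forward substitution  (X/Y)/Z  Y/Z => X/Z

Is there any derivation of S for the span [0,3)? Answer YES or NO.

[0,3] S   <
  [0,2] NP   <
    [0,1] "here" : PP
    [1,2] "dog" : NP\PP
  [2,3] "near" : S\NP

YES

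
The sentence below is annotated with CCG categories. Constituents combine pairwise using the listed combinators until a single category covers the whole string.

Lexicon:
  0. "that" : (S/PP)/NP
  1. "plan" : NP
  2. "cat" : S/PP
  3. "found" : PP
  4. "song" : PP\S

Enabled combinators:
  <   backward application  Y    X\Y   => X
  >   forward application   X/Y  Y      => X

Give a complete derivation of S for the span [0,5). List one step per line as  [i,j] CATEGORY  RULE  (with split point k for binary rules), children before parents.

[0,5] S   >
  [0,2] S/PP   >
    [0,1] "that" : (S/PP)/NP
    [1,2] "plan" : NP
  [2,5] PP   <
    [2,4] S   >
      [2,3] "cat" : S/PP
      [3,4] "found" : PP
    [4,5] "song" : PP\S

[0,1] (S/PP)/NP  lex  "that"
[1,2] NP  lex  "plan"
[0,2] S/PP  >  k=1
[2,3] S/PP  lex  "cat"
[3,4] PP  lex  "found"
[2,4] S  >  k=3
[4,5] PP\S  lex  "song"
[2,5] PP  <  k=4
[0,5] S  >  k=2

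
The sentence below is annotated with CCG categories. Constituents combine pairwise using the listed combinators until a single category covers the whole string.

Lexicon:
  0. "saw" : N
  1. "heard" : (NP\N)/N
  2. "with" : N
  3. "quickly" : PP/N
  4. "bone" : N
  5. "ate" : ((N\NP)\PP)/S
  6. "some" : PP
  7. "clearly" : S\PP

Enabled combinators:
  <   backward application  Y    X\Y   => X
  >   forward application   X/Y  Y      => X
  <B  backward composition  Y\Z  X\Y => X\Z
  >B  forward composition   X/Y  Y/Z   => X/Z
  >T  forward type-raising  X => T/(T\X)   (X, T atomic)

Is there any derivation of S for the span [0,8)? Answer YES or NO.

N (NP\N)/N N PP/N N ((N\NP)\PP)/S PP S\PP
CKY chart[0,8] = {N, N/(N\N), NP/(NP\N), PP/(PP\N), S/(S\N)}; S ∉ chart

NO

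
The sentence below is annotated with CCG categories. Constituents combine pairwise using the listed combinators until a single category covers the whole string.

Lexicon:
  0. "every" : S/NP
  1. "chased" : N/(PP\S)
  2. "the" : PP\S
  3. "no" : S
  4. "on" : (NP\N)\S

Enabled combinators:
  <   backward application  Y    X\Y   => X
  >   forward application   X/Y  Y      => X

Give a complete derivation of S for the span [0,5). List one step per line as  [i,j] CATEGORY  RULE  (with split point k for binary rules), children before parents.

[0,5] S   >
  [0,1] "every" : S/NP
  [1,5] NP   <
    [1,3] N   >
      [1,2] "chased" : N/(PP\S)
      [2,3] "the" : PP\S
    [3,5] NP\N   <
      [3,4] "no" : S
      [4,5] "on" : (NP\N)\S

[0,1] S/NP  lex  "every"
[1,2] N/(PP\S)  lex  "chased"
[2,3] PP\S  lex  "the"
[1,3] N  >  k=2
[3,4] S  lex  "no"
[4,5] (NP\N)\S  lex  "on"
[3,5] NP\N  <  k=4
[1,5] NP  <  k=3
[0,5] S  >  k=1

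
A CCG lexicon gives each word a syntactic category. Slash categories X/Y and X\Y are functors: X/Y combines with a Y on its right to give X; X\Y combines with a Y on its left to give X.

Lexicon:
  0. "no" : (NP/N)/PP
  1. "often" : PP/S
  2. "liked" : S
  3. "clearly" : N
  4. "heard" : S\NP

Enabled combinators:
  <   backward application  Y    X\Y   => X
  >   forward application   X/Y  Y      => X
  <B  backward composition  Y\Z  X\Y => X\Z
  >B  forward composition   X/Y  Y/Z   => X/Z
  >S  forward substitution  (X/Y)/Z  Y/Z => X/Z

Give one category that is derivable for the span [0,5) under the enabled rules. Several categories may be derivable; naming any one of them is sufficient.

S

[0,5] S   <
  [0,4] NP   >
    [0,3] NP/N   >
      [0,1] "no" : (NP/N)/PP
      [1,3] PP   >
        [1,2] "often" : PP/S
        [2,3] "liked" : S
    [3,4] "clearly" : N
  [4,5] "heard" : S\NP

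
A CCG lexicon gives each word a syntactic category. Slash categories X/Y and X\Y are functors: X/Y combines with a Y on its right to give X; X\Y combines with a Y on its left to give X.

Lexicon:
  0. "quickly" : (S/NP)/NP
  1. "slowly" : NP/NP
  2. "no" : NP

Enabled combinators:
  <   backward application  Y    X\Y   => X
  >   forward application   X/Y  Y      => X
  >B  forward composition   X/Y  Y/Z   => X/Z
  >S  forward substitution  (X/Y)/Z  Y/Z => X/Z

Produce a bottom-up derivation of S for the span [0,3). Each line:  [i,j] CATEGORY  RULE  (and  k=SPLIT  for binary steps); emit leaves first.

[0,3] S   >
  [0,2] S/NP   >S
    [0,1] "quickly" : (S/NP)/NP
    [1,2] "slowly" : NP/NP
  [2,3] "no" : NP

[0,1] (S/NP)/NP  lex  "quickly"
[1,2] NP/NP  lex  "slowly"
[0,2] S/NP  >S  k=1
[2,3] NP  lex  "no"
[0,3] S  >  k=2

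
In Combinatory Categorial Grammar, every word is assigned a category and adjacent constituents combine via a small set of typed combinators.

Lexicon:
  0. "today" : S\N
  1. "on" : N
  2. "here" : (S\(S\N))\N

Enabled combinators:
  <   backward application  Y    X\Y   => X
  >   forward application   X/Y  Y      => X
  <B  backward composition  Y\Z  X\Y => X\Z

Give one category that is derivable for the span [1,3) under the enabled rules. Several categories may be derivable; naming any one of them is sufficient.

S\(S\N)

[0,3] S   <
  [0,1] "today" : S\N
  [1,3] S\(S\N)   <
    [1,2] "on" : N
    [2,3] "here" : (S\(S\N))\N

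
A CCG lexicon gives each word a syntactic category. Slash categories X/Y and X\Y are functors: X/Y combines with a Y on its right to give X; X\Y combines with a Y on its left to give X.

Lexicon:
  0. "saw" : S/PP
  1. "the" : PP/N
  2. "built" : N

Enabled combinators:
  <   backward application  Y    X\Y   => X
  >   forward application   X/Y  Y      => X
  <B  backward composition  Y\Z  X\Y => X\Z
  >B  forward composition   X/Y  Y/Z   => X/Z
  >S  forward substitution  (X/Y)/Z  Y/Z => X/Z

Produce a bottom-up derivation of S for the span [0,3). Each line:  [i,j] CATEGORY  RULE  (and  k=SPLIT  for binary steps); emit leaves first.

[0,1] S/PP  lex  "saw"
[1,2] PP/N  lex  "the"
[2,3] N  lex  "built"
[1,3] PP  >  k=2
[0,3] S  >  k=1

[0,3] S   >
  [0,1] "saw" : S/PP
  [1,3] PP   >
    [1,2] "the" : PP/N
    [2,3] "built" : N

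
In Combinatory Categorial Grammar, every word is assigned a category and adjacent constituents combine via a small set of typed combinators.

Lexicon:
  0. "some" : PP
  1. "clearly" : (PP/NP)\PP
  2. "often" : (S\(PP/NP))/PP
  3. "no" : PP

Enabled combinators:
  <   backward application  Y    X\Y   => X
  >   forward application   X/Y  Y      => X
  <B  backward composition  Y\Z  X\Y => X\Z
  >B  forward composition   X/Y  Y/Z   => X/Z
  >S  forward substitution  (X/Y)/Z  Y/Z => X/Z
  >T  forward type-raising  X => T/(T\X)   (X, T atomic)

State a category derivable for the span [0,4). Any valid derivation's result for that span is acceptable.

[0,4] S   <
  [0,2] PP/NP   <
    [0,1] "some" : PP
    [1,2] "clearly" : (PP/NP)\PP
  [2,4] S\(PP/NP)   >
    [2,3] "often" : (S\(PP/NP))/PP
    [3,4] "no" : PP

S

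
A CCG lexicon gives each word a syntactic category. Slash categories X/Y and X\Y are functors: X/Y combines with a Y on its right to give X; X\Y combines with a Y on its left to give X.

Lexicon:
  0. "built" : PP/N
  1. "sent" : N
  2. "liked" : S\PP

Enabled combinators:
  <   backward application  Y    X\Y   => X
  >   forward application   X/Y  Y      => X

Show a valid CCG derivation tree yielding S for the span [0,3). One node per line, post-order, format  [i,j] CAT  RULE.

[0,1] PP/N  lex  "built"
[1,2] N  lex  "sent"
[0,2] PP  >  k=1
[2,3] S\PP  lex  "liked"
[0,3] S  <  k=2

[0,3] S   <
  [0,2] PP   >
    [0,1] "built" : PP/N
    [1,2] "sent" : N
  [2,3] "liked" : S\PP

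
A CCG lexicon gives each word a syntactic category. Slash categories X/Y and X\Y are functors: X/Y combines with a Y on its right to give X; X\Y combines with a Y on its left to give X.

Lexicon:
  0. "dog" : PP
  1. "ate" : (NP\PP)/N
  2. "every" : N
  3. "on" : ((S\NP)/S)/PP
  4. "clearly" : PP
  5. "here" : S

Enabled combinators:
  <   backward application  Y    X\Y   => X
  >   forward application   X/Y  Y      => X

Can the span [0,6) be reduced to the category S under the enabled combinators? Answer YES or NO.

YES

[0,6] S   <
  [0,3] NP   <
    [0,1] "dog" : PP
    [1,3] NP\PP   >
      [1,2] "ate" : (NP\PP)/N
      [2,3] "every" : N
  [3,6] S\NP   >
    [3,5] (S\NP)/S   >
      [3,4] "on" : ((S\NP)/S)/PP
      [4,5] "clearly" : PP
    [5,6] "here" : S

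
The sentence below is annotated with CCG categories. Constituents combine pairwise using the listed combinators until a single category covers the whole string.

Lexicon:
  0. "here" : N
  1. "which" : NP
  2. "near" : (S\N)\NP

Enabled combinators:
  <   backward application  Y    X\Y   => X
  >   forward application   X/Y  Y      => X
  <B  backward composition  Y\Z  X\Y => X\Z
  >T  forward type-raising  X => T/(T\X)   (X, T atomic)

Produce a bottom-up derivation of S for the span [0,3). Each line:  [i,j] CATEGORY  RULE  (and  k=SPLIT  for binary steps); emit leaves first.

[0,3] S   <
  [0,1] "here" : N
  [1,3] S\N   <
    [1,2] "which" : NP
    [2,3] "near" : (S\N)\NP

[0,1] N  lex  "here"
[1,2] NP  lex  "which"
[2,3] (S\N)\NP  lex  "near"
[1,3] S\N  <  k=2
[0,3] S  <  k=1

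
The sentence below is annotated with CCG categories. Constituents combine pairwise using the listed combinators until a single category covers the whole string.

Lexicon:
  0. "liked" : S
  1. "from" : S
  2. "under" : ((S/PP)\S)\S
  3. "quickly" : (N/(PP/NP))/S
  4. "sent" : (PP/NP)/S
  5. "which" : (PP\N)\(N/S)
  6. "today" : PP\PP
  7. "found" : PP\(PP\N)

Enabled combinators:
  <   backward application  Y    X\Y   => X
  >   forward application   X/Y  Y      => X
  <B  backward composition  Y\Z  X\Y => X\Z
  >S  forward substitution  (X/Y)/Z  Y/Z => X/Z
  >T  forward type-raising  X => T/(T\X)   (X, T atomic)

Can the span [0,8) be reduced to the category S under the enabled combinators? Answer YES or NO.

[0,8] S   >
  [0,3] S/PP   <
    [0,1] "liked" : S
    [1,3] (S/PP)\S   <
      [1,2] "from" : S
      [2,3] "under" : ((S/PP)\S)\S
  [3,8] PP   <
    [3,7] PP\N   <B
      [3,6] PP\N   <
        [3,5] N/S   >S
          [3,4] "quickly" : (N/(PP/NP))/S
          [4,5] "sent" : (PP/NP)/S
        [5,6] "which" : (PP\N)\(N/S)
      [6,7] "today" : PP\PP
    [7,8] "found" : PP\(PP\N)

YES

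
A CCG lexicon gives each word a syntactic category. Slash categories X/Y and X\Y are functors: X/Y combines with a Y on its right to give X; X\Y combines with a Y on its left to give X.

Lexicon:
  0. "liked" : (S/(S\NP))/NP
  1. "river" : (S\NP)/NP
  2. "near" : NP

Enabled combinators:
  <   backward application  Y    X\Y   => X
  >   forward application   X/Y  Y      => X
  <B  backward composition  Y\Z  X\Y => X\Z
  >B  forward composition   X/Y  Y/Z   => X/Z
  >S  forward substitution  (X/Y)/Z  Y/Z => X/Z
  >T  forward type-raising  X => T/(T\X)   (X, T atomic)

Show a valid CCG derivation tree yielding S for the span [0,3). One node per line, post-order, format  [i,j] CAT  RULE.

[0,1] (S/(S\NP))/NP  lex  "liked"
[1,2] (S\NP)/NP  lex  "river"
[0,2] S/NP  >S  k=1
[2,3] NP  lex  "near"
[0,3] S  >  k=2

[0,3] S   >
  [0,2] S/NP   >S
    [0,1] "liked" : (S/(S\NP))/NP
    [1,2] "river" : (S\NP)/NP
  [2,3] "near" : NP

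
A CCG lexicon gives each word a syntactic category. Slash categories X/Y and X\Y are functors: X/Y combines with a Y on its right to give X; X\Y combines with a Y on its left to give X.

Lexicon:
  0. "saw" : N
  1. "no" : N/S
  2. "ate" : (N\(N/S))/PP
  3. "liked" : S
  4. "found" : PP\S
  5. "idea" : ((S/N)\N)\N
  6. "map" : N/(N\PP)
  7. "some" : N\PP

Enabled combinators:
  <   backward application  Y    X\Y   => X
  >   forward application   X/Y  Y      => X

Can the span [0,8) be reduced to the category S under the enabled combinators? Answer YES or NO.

[0,8] S   >
  [0,6] S/N   <
    [0,1] "saw" : N
    [1,6] (S/N)\N   <
      [1,5] N   <
        [1,2] "no" : N/S
        [2,5] N\(N/S)   >
          [2,3] "ate" : (N\(N/S))/PP
          [3,5] PP   <
            [3,4] "liked" : S
            [4,5] "found" : PP\S
      [5,6] "idea" : ((S/N)\N)\N
  [6,8] N   >
    [6,7] "map" : N/(N\PP)
    [7,8] "some" : N\PP

YES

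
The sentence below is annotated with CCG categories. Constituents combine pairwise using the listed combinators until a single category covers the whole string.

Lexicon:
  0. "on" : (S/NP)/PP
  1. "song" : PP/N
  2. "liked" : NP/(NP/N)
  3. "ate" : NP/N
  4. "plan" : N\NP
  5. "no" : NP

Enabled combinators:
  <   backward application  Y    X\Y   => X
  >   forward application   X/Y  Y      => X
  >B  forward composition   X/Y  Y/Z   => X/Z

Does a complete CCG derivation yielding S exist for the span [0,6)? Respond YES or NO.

YES

[0,6] S   >
  [0,5] S/NP   >
    [0,1] "on" : (S/NP)/PP
    [1,5] PP   >
      [1,2] "song" : PP/N
      [2,5] N   <
        [2,4] NP   >
          [2,3] "liked" : NP/(NP/N)
          [3,4] "ate" : NP/N
        [4,5] "plan" : N\NP
  [5,6] "no" : NP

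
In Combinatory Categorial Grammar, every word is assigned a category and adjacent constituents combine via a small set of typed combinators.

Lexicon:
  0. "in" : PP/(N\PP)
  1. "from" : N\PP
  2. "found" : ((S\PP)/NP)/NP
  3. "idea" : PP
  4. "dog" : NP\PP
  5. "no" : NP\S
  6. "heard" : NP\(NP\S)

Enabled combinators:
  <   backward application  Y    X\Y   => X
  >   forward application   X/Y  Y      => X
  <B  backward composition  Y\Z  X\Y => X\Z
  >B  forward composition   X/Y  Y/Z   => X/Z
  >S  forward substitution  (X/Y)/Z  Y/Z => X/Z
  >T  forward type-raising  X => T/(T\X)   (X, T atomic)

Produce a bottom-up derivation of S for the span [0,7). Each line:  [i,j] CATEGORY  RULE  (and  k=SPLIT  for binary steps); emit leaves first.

[0,1] PP/(N\PP)  lex  "in"
[1,2] N\PP  lex  "from"
[0,2] PP  >  k=1
[2,3] ((S\PP)/NP)/NP  lex  "found"
[3,4] PP  lex  "idea"
[3,4] NP/(NP\PP)  >T
[4,5] NP\PP  lex  "dog"
[3,5] NP  >  k=4
[2,5] (S\PP)/NP  >  k=3
[5,6] NP\S  lex  "no"
[6,7] NP\(NP\S)  lex  "heard"
[5,7] NP  <  k=6
[2,7] S\PP  >  k=5
[0,7] S  <  k=2

[0,7] S   <
  [0,2] PP   >
    [0,1] "in" : PP/(N\PP)
    [1,2] "from" : N\PP
  [2,7] S\PP   >
    [2,5] (S\PP)/NP   >
      [2,3] "found" : ((S\PP)/NP)/NP
      [3,5] NP   >
        [3,4] NP/(NP\PP)   >T
          [3,4] "idea" : PP
        [4,5] "dog" : NP\PP
    [5,7] NP   <
      [5,6] "no" : NP\S
      [6,7] "heard" : NP\(NP\S)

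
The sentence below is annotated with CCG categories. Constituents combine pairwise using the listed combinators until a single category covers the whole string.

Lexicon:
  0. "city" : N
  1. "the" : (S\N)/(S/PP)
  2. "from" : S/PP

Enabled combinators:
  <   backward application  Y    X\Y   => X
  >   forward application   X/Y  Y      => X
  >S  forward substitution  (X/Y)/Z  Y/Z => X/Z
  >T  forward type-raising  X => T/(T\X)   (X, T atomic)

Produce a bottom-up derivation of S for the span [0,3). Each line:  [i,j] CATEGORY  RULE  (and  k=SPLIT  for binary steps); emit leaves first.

[0,3] S   <
  [0,1] "city" : N
  [1,3] S\N   >
    [1,2] "the" : (S\N)/(S/PP)
    [2,3] "from" : S/PP

[0,1] N  lex  "city"
[1,2] (S\N)/(S/PP)  lex  "the"
[2,3] S/PP  lex  "from"
[1,3] S\N  >  k=2
[0,3] S  <  k=1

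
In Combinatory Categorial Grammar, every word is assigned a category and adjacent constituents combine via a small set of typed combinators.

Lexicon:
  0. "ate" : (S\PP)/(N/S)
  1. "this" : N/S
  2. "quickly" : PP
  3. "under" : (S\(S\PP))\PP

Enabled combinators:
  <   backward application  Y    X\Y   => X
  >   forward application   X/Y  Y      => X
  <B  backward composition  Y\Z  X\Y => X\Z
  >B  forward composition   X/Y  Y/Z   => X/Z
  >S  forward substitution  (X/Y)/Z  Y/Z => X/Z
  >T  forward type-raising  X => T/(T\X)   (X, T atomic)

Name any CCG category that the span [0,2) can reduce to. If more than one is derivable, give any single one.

S\PP

[0,4] S   <
  [0,2] S\PP   >
    [0,1] "ate" : (S\PP)/(N/S)
    [1,2] "this" : N/S
  [2,4] S\(S\PP)   <
    [2,3] "quickly" : PP
    [3,4] "under" : (S\(S\PP))\PP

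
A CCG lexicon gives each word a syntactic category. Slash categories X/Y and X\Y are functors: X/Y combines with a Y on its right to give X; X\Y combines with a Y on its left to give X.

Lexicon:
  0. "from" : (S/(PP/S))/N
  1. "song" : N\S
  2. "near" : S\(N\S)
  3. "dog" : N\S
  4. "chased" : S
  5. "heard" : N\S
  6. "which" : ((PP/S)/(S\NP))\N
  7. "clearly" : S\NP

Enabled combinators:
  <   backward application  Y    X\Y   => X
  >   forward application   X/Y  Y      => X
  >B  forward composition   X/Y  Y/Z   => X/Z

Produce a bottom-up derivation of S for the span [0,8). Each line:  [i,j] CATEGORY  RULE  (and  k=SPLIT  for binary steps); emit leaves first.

[0,1] (S/(PP/S))/N  lex  "from"
[1,2] N\S  lex  "song"
[2,3] S\(N\S)  lex  "near"
[1,3] S  <  k=2
[3,4] N\S  lex  "dog"
[1,4] N  <  k=3
[0,4] S/(PP/S)  >  k=1
[4,5] S  lex  "chased"
[5,6] N\S  lex  "heard"
[4,6] N  <  k=5
[6,7] ((PP/S)/(S\NP))\N  lex  "which"
[4,7] (PP/S)/(S\NP)  <  k=6
[7,8] S\NP  lex  "clearly"
[4,8] PP/S  >  k=7
[0,8] S  >  k=4

[0,8] S   >
  [0,4] S/(PP/S)   >
    [0,1] "from" : (S/(PP/S))/N
    [1,4] N   <
      [1,3] S   <
        [1,2] "song" : N\S
        [2,3] "near" : S\(N\S)
      [3,4] "dog" : N\S
  [4,8] PP/S   >
    [4,7] (PP/S)/(S\NP)   <
      [4,6] N   <
        [4,5] "chased" : S
        [5,6] "heard" : N\S
      [6,7] "which" : ((PP/S)/(S\NP))\N
    [7,8] "clearly" : S\NP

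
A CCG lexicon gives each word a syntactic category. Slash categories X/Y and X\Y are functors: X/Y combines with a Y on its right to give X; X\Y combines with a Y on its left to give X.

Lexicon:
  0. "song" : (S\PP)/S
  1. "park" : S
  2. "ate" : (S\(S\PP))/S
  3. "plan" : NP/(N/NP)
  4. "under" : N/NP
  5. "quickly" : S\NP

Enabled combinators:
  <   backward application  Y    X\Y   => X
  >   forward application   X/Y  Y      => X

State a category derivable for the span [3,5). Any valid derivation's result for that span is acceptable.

NP

[0,6] S   <
  [0,2] S\PP   >
    [0,1] "song" : (S\PP)/S
    [1,2] "park" : S
  [2,6] S\(S\PP)   >
    [2,3] "ate" : (S\(S\PP))/S
    [3,6] S   <
      [3,5] NP   >
        [3,4] "plan" : NP/(N/NP)
        [4,5] "under" : N/NP
      [5,6] "quickly" : S\NP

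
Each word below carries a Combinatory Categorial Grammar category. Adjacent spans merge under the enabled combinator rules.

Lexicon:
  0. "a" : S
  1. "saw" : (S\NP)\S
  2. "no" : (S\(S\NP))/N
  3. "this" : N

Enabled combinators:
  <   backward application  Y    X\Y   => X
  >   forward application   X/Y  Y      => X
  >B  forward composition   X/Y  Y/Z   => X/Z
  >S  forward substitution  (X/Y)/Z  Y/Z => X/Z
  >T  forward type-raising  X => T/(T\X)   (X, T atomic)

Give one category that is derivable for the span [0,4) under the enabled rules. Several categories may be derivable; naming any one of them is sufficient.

S

[0,4] S   <
  [0,2] S\NP   <
    [0,1] "a" : S
    [1,2] "saw" : (S\NP)\S
  [2,4] S\(S\NP)   >
    [2,3] "no" : (S\(S\NP))/N
    [3,4] "this" : N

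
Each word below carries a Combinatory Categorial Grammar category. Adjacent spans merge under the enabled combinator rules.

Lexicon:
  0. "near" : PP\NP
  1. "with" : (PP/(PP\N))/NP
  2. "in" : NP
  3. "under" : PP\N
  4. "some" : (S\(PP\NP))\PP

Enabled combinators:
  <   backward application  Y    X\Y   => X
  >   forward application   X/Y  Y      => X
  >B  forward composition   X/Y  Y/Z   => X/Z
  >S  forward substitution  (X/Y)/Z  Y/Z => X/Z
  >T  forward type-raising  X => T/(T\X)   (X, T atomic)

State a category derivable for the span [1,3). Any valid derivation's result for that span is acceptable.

[0,5] S   <
  [0,1] "near" : PP\NP
  [1,5] S\(PP\NP)   <
    [1,4] PP   >
      [1,3] PP/(PP\N)   >
        [1,2] "with" : (PP/(PP\N))/NP
        [2,3] "in" : NP
      [3,4] "under" : PP\N
    [4,5] "some" : (S\(PP\NP))\PP

PP/(PP\N)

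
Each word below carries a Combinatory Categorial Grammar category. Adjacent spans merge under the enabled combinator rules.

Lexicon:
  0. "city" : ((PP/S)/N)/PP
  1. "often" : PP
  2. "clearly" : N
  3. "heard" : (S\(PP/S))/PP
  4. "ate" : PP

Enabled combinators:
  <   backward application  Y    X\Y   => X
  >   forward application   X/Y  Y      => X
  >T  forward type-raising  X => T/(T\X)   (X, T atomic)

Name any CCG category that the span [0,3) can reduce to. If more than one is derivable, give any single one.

[0,5] S   <
  [0,3] PP/S   >
    [0,2] (PP/S)/N   >
      [0,1] "city" : ((PP/S)/N)/PP
      [1,2] "often" : PP
    [2,3] "clearly" : N
  [3,5] S\(PP/S)   >
    [3,4] "heard" : (S\(PP/S))/PP
    [4,5] "ate" : PP

PP/S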